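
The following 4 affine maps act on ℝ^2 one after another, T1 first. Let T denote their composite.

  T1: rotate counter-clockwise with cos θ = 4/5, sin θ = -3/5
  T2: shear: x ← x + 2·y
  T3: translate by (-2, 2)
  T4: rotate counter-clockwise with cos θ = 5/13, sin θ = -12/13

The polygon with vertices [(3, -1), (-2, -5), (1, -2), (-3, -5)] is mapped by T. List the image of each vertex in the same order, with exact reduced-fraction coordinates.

T1 rotate counter-clockwise with cos θ = 4/5, sin θ = -3/5: (3, -1) → (9/5, -13/5); (-2, -5) → (-23/5, -14/5); (1, -2) → (-2/5, -11/5); (-3, -5) → (-27/5, -11/5)
T2 shear: x ← x + 2·y: (9/5, -13/5) → (-17/5, -13/5); (-23/5, -14/5) → (-51/5, -14/5); (-2/5, -11/5) → (-24/5, -11/5); (-27/5, -11/5) → (-49/5, -11/5)
T3 translate by (-2, 2): (-17/5, -13/5) → (-27/5, -3/5); (-51/5, -14/5) → (-61/5, -4/5); (-24/5, -11/5) → (-34/5, -1/5); (-49/5, -11/5) → (-59/5, -1/5)
T4 rotate counter-clockwise with cos θ = 5/13, sin θ = -12/13: (-27/5, -3/5) → (-171/65, 309/65); (-61/5, -4/5) → (-353/65, 712/65); (-34/5, -1/5) → (-14/5, 31/5); (-59/5, -1/5) → (-307/65, 703/65)

image vertices: (-171/65, 309/65), (-353/65, 712/65), (-14/5, 31/5), (-307/65, 703/65)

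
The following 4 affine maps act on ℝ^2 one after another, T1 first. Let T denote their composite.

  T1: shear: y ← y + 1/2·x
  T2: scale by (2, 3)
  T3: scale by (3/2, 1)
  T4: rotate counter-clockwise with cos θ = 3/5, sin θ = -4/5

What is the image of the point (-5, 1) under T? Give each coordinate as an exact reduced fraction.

T1 shear: y ← y + 1/2·x: (-5, 1) → (-5, -3/2)
T2 scale by (2, 3): (-5, -3/2) → (-10, -9/2)
T3 scale by (3/2, 1): (-10, -9/2) → (-15, -9/2)
T4 rotate counter-clockwise with cos θ = 3/5, sin θ = -4/5: (-15, -9/2) → (-63/5, 93/10)

T(p) = (-63/5, 93/10)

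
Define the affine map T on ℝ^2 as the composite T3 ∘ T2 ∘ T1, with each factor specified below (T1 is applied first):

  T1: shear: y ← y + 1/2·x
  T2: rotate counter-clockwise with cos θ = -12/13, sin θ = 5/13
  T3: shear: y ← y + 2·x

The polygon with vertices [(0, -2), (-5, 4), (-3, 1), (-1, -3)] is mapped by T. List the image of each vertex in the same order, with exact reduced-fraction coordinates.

T1 shear: y ← y + 1/2·x: (0, -2) → (0, -2); (-5, 4) → (-5, 3/2); (-3, 1) → (-3, -1/2); (-1, -3) → (-1, -7/2)
T2 rotate counter-clockwise with cos θ = -12/13, sin θ = 5/13: (0, -2) → (10/13, 24/13); (-5, 3/2) → (105/26, -43/13); (-3, -1/2) → (77/26, -9/13); (-1, -7/2) → (59/26, 37/13)
T3 shear: y ← y + 2·x: (10/13, 24/13) → (10/13, 44/13); (105/26, -43/13) → (105/26, 62/13); (77/26, -9/13) → (77/26, 68/13); (59/26, 37/13) → (59/26, 96/13)

image vertices: (10/13, 44/13), (105/26, 62/13), (77/26, 68/13), (59/26, 96/13)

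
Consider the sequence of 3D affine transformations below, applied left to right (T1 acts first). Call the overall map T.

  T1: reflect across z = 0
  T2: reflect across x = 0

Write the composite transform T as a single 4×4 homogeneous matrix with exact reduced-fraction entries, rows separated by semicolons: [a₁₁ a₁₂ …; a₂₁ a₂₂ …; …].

T1 = [1 0 0 0; 0 1 0 0; 0 0 -1 0; 0 0 0 1]
T2·T1 = [-1 0 0 0; 0 1 0 0; 0 0 -1 0; 0 0 0 1]

T = [-1 0 0 0; 0 1 0 0; 0 0 -1 0; 0 0 0 1]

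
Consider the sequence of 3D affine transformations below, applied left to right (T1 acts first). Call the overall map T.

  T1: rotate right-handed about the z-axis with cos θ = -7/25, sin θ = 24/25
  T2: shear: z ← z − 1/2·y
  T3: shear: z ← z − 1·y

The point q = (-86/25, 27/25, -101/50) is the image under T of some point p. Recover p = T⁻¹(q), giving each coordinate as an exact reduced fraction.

T1 = [-7/25 -24/25 0 0; 24/25 -7/25 0 0; 0 0 1 0; 0 0 0 1]
T2·T1 = [-7/25 -24/25 0 0; 24/25 -7/25 0 0; -12/25 7/50 1 0; 0 0 0 1]
T3·…·T1 = [-7/25 -24/25 0 0; 24/25 -7/25 0 0; -36/25 21/50 1 0; 0 0 0 1]
det M = 1; M⁻¹ = [-7/25 24/25 0 0; -24/25 -7/25 0 0; 0 3/2 1 0; 0 0 0 1]
M⁻¹ · (-86/25, 27/25, -101/50)ᵀ = (2, 3, -2/5)ᵀ

p = (2, 3, -2/5)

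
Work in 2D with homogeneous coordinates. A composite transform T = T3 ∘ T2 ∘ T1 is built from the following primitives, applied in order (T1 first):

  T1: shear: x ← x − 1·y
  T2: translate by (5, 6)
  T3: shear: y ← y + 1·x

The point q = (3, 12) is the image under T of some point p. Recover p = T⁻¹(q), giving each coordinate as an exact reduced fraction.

T1 = [1 -1 0; 0 1 0; 0 0 1]
T2·T1 = [1 -1 5; 0 1 6; 0 0 1]
T3·…·T1 = [1 -1 5; 1 0 11; 0 0 1]
det M = 1; M⁻¹ = [0 1 -11; -1 1 -6; 0 0 1]
M⁻¹ · (3, 12)ᵀ = (1, 3)ᵀ

p = (1, 3)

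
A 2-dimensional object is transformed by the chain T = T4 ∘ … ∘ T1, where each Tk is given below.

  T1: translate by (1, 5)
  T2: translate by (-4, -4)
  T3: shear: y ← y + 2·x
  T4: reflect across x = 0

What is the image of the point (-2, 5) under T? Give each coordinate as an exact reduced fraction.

T1 translate by (1, 5): (-2, 5) → (-1, 10)
T2 translate by (-4, -4): (-1, 10) → (-5, 6)
T3 shear: y ← y + 2·x: (-5, 6) → (-5, -4)
T4 reflect across x = 0: (-5, -4) → (5, -4)

T(p) = (5, -4)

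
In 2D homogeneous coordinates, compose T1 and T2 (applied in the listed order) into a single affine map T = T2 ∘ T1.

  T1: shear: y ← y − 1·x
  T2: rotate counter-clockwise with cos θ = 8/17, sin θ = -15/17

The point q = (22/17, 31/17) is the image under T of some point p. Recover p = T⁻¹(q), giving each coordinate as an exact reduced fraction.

p = (-1, 1)

T1 = [1 0 0; -1 1 0; 0 0 1]
T2·T1 = [-7/17 15/17 0; -23/17 8/17 0; 0 0 1]
det M = 1; M⁻¹ = [8/17 -15/17 0; 23/17 -7/17 0; 0 0 1]
M⁻¹ · (22/17, 31/17)ᵀ = (-1, 1)ᵀ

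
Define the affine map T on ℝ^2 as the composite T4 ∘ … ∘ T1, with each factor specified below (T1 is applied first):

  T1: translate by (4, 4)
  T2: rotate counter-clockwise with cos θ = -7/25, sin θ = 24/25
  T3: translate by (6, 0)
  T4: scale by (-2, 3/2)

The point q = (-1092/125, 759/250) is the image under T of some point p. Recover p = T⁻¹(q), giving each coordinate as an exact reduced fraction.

T1 = [1 0 4; 0 1 4; 0 0 1]
T2·T1 = [-7/25 -24/25 -124/25; 24/25 -7/25 68/25; 0 0 1]
T3·…·T1 = [-7/25 -24/25 26/25; 24/25 -7/25 68/25; 0 0 1]
T4·…·T1 = [14/25 48/25 -52/25; 36/25 -21/50 102/25; 0 0 1]
det M = -3; M⁻¹ = [7/50 16/25 -58/25; 12/25 -14/75 44/25; 0 0 1]
M⁻¹ · (-1092/125, 759/250)ᵀ = (-8/5, -3)ᵀ

p = (-8/5, -3)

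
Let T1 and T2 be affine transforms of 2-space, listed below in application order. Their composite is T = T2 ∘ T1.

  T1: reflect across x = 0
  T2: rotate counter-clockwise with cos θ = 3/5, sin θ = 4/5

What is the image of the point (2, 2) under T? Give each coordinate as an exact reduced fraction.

T1 reflect across x = 0: (2, 2) → (-2, 2)
T2 rotate counter-clockwise with cos θ = 3/5, sin θ = 4/5: (-2, 2) → (-14/5, -2/5)

T(p) = (-14/5, -2/5)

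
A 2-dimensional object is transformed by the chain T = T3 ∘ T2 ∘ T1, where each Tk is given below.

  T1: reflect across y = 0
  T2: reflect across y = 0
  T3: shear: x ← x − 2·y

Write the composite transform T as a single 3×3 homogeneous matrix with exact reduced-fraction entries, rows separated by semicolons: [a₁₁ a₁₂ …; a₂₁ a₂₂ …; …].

T1 = [1 0 0; 0 -1 0; 0 0 1]
T2·T1 = [1 0 0; 0 1 0; 0 0 1]
T3·…·T1 = [1 -2 0; 0 1 0; 0 0 1]

T = [1 -2 0; 0 1 0; 0 0 1]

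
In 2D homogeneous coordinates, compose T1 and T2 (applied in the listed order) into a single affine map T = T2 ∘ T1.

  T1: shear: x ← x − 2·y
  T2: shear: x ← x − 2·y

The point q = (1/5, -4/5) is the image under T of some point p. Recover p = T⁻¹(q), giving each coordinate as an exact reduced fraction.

T1 = [1 -2 0; 0 1 0; 0 0 1]
T2·T1 = [1 -4 0; 0 1 0; 0 0 1]
det M = 1; M⁻¹ = [1 4 0; 0 1 0; 0 0 1]
M⁻¹ · (1/5, -4/5)ᵀ = (-3, -4/5)ᵀ

p = (-3, -4/5)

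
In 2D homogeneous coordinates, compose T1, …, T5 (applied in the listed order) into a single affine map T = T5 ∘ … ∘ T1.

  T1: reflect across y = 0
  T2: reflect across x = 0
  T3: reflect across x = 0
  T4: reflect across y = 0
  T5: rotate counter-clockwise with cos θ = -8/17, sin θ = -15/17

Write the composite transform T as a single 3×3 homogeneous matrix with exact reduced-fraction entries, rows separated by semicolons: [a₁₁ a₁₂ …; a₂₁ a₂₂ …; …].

T = [-8/17 15/17 0; -15/17 -8/17 0; 0 0 1]

T1 = [1 0 0; 0 -1 0; 0 0 1]
T2·T1 = [-1 0 0; 0 -1 0; 0 0 1]
T3·…·T1 = [1 0 0; 0 -1 0; 0 0 1]
T4·…·T1 = [1 0 0; 0 1 0; 0 0 1]
T5·…·T1 = [-8/17 15/17 0; -15/17 -8/17 0; 0 0 1]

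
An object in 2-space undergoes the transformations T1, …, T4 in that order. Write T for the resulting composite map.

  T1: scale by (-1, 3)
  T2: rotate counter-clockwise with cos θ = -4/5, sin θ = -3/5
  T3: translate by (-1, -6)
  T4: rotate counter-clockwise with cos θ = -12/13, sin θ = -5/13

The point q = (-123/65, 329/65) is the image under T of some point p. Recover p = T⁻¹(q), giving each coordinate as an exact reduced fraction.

p = (1, 0)

T1 = [-1 0 0; 0 3 0; 0 0 1]
T2·T1 = [4/5 9/5 0; 3/5 -12/5 0; 0 0 1]
T3·…·T1 = [4/5 9/5 -1; 3/5 -12/5 -6; 0 0 1]
T4·…·T1 = [-33/65 -168/65 -18/13; -56/65 99/65 77/13; 0 0 1]
det M = -3; M⁻¹ = [-33/65 -56/65 22/5; -56/195 11/65 -7/5; 0 0 1]
M⁻¹ · (-123/65, 329/65)ᵀ = (1, 0)ᵀ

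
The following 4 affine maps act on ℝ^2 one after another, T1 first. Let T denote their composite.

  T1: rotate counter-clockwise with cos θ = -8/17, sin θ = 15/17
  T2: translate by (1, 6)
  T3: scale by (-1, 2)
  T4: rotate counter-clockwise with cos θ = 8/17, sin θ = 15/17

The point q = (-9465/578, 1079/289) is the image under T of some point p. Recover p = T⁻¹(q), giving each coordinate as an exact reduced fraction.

p = (1/4, -4)

T1 = [-8/17 -15/17 0; 15/17 -8/17 0; 0 0 1]
T2·T1 = [-8/17 -15/17 1; 15/17 -8/17 6; 0 0 1]
T3·…·T1 = [8/17 15/17 -1; 30/17 -16/17 12; 0 0 1]
T4·…·T1 = [-386/289 360/289 -188/17; 360/289 97/289 81/17; 0 0 1]
det M = -2; M⁻¹ = [-97/578 180/289 -82/17; 180/289 193/289 63/17; 0 0 1]
M⁻¹ · (-9465/578, 1079/289)ᵀ = (1/4, -4)ᵀ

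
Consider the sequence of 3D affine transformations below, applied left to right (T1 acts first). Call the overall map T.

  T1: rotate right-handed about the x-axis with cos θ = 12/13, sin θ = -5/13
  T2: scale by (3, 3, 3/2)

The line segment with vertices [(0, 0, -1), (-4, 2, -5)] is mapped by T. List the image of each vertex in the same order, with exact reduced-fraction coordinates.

image vertices: (0, -15/13, -18/13), (-12, -3/13, -105/13)

T1 rotate right-handed about the x-axis with cos θ = 12/13, sin θ = -5/13: (0, 0, -1) → (0, -5/13, -12/13); (-4, 2, -5) → (-4, -1/13, -70/13)
T2 scale by (3, 3, 3/2): (0, -5/13, -12/13) → (0, -15/13, -18/13); (-4, -1/13, -70/13) → (-12, -3/13, -105/13)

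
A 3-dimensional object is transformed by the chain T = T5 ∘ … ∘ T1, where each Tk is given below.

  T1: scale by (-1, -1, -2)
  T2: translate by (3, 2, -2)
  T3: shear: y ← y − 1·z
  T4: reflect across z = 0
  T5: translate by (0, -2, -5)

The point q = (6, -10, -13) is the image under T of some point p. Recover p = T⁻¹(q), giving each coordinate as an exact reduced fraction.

p = (-3, 2, -5)

T1 = [-1 0 0 0; 0 -1 0 0; 0 0 -2 0; 0 0 0 1]
T2·T1 = [-1 0 0 3; 0 -1 0 2; 0 0 -2 -2; 0 0 0 1]
T3·…·T1 = [-1 0 0 3; 0 -1 2 4; 0 0 -2 -2; 0 0 0 1]
T4·…·T1 = [-1 0 0 3; 0 -1 2 4; 0 0 2 2; 0 0 0 1]
T5·…·T1 = [-1 0 0 3; 0 -1 2 2; 0 0 2 -3; 0 0 0 1]
det M = 2; M⁻¹ = [-1 0 0 3; 0 -1 1 5; 0 0 1/2 3/2; 0 0 0 1]
M⁻¹ · (6, -10, -13)ᵀ = (-3, 2, -5)ᵀ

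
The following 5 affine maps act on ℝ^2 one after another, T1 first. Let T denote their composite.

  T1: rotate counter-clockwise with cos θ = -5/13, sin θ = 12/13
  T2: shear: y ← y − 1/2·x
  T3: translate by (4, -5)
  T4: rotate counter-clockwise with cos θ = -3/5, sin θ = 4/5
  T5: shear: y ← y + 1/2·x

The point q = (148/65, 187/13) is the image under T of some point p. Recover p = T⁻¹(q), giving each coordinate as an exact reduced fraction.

p = (-4, -4)

T1 = [-5/13 -12/13 0; 12/13 -5/13 0; 0 0 1]
T2·T1 = [-5/13 -12/13 0; 29/26 1/13 0; 0 0 1]
T3·…·T1 = [-5/13 -12/13 4; 29/26 1/13 -5; 0 0 1]
T4·…·T1 = [-43/65 32/65 8/5; -127/130 -51/65 31/5; 0 0 1]
T5·…·T1 = [-43/65 32/65 8/5; -17/13 -7/13 7; 0 0 1]
det M = 1; M⁻¹ = [-7/13 -32/65 56/13; 17/13 -43/65 33/13; 0 0 1]
M⁻¹ · (148/65, 187/13)ᵀ = (-4, -4)ᵀ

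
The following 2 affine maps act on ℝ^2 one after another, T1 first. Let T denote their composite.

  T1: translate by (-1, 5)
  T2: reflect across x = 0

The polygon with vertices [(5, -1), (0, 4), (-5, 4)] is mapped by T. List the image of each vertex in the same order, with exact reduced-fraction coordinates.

T1 translate by (-1, 5): (5, -1) → (4, 4); (0, 4) → (-1, 9); (-5, 4) → (-6, 9)
T2 reflect across x = 0: (4, 4) → (-4, 4); (-1, 9) → (1, 9); (-6, 9) → (6, 9)

image vertices: (-4, 4), (1, 9), (6, 9)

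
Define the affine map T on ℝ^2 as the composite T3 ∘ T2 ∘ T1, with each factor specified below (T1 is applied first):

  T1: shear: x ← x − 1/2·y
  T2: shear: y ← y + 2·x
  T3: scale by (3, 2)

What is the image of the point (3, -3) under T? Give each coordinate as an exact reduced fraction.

T(p) = (27/2, 12)

T1 shear: x ← x − 1/2·y: (3, -3) → (9/2, -3)
T2 shear: y ← y + 2·x: (9/2, -3) → (9/2, 6)
T3 scale by (3, 2): (9/2, 6) → (27/2, 12)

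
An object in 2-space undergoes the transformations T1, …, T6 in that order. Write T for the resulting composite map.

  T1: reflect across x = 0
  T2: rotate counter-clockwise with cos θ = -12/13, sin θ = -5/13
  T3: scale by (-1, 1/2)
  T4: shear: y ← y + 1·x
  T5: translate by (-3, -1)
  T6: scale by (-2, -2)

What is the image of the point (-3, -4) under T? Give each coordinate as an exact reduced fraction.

T(p) = (-34/13, -119/13)

T1 reflect across x = 0: (-3, -4) → (3, -4)
T2 rotate counter-clockwise with cos θ = -12/13, sin θ = -5/13: (3, -4) → (-56/13, 33/13)
T3 scale by (-1, 1/2): (-56/13, 33/13) → (56/13, 33/26)
T4 shear: y ← y + 1·x: (56/13, 33/26) → (56/13, 145/26)
T5 translate by (-3, -1): (56/13, 145/26) → (17/13, 119/26)
T6 scale by (-2, -2): (17/13, 119/26) → (-34/13, -119/13)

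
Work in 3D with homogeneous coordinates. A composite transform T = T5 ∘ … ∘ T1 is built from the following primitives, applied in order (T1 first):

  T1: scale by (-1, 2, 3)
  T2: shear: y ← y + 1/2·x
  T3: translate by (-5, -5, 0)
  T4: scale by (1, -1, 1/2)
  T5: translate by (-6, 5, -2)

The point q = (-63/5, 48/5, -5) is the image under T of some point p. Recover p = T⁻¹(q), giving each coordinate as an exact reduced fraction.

p = (8/5, 3/5, -2)

T1 = [-1 0 0 0; 0 2 0 0; 0 0 3 0; 0 0 0 1]
T2·T1 = [-1 0 0 0; -1/2 2 0 0; 0 0 3 0; 0 0 0 1]
T3·…·T1 = [-1 0 0 -5; -1/2 2 0 -5; 0 0 3 0; 0 0 0 1]
T4·…·T1 = [-1 0 0 -5; 1/2 -2 0 5; 0 0 3/2 0; 0 0 0 1]
T5·…·T1 = [-1 0 0 -11; 1/2 -2 0 10; 0 0 3/2 -2; 0 0 0 1]
det M = 3; M⁻¹ = [-1 0 0 -11; -1/4 -1/2 0 9/4; 0 0 2/3 4/3; 0 0 0 1]
M⁻¹ · (-63/5, 48/5, -5)ᵀ = (8/5, 3/5, -2)ᵀ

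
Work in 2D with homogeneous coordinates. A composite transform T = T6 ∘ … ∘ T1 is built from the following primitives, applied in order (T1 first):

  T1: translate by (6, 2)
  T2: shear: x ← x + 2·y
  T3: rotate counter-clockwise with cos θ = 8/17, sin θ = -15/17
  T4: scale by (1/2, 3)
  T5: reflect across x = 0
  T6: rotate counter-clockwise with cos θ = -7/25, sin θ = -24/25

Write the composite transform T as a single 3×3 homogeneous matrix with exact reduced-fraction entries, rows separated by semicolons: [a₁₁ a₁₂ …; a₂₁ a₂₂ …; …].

T1 = [1 0 6; 0 1 2; 0 0 1]
T2·T1 = [1 2 10; 0 1 2; 0 0 1]
T3·…·T1 = [8/17 31/17 110/17; -15/17 -22/17 -134/17; 0 0 1]
T4·…·T1 = [4/17 31/34 55/17; -45/17 -66/17 -402/17; 0 0 1]
T5·…·T1 = [-4/17 -31/34 -55/17; -45/17 -66/17 -402/17; 0 0 1]
T6·…·T1 = [-1052/425 -2951/850 -9263/425; 411/425 834/425 4134/425; 0 0 1]

T = [-1052/425 -2951/850 -9263/425; 411/425 834/425 4134/425; 0 0 1]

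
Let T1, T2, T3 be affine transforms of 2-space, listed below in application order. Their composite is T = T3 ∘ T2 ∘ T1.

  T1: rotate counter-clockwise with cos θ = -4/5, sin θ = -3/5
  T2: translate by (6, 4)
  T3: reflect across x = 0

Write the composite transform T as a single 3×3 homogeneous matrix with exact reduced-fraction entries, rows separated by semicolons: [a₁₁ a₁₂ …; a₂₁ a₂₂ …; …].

T = [4/5 -3/5 -6; -3/5 -4/5 4; 0 0 1]

T1 = [-4/5 3/5 0; -3/5 -4/5 0; 0 0 1]
T2·T1 = [-4/5 3/5 6; -3/5 -4/5 4; 0 0 1]
T3·…·T1 = [4/5 -3/5 -6; -3/5 -4/5 4; 0 0 1]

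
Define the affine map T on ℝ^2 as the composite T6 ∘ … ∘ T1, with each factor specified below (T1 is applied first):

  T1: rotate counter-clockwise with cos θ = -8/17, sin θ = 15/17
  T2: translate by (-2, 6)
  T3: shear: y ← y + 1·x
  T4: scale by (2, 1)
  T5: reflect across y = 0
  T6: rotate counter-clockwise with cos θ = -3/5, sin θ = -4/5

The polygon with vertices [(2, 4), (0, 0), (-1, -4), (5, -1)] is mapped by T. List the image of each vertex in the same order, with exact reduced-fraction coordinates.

T1 rotate counter-clockwise with cos θ = -8/17, sin θ = 15/17: (2, 4) → (-76/17, -2/17); (0, 0) → (0, 0); (-1, -4) → (4, 1); (5, -1) → (-25/17, 83/17)
T2 translate by (-2, 6): (-76/17, -2/17) → (-110/17, 100/17); (0, 0) → (-2, 6); (4, 1) → (2, 7); (-25/17, 83/17) → (-59/17, 185/17)
T3 shear: y ← y + 1·x: (-110/17, 100/17) → (-110/17, -10/17); (-2, 6) → (-2, 4); (2, 7) → (2, 9); (-59/17, 185/17) → (-59/17, 126/17)
T4 scale by (2, 1): (-110/17, -10/17) → (-220/17, -10/17); (-2, 4) → (-4, 4); (2, 9) → (4, 9); (-59/17, 126/17) → (-118/17, 126/17)
T5 reflect across y = 0: (-220/17, -10/17) → (-220/17, 10/17); (-4, 4) → (-4, -4); (4, 9) → (4, -9); (-118/17, 126/17) → (-118/17, -126/17)
T6 rotate counter-clockwise with cos θ = -3/5, sin θ = -4/5: (-220/17, 10/17) → (140/17, 10); (-4, -4) → (-4/5, 28/5); (4, -9) → (-48/5, 11/5); (-118/17, -126/17) → (-30/17, 10)

image vertices: (140/17, 10), (-4/5, 28/5), (-48/5, 11/5), (-30/17, 10)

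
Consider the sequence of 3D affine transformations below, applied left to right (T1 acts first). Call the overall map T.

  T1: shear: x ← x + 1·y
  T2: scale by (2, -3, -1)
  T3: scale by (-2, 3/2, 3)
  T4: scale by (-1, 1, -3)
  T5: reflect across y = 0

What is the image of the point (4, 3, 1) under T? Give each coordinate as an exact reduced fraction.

T1 shear: x ← x + 1·y: (4, 3, 1) → (7, 3, 1)
T2 scale by (2, -3, -1): (7, 3, 1) → (14, -9, -1)
T3 scale by (-2, 3/2, 3): (14, -9, -1) → (-28, -27/2, -3)
T4 scale by (-1, 1, -3): (-28, -27/2, -3) → (28, -27/2, 9)
T5 reflect across y = 0: (28, -27/2, 9) → (28, 27/2, 9)

T(p) = (28, 27/2, 9)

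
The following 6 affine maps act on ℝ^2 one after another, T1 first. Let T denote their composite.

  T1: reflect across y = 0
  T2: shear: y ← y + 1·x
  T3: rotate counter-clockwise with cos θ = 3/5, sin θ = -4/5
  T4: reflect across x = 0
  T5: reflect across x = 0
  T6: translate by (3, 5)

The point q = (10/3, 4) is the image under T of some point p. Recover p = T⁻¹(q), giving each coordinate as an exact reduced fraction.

T1 = [1 0 0; 0 -1 0; 0 0 1]
T2·T1 = [1 0 0; 1 -1 0; 0 0 1]
T3·…·T1 = [7/5 -4/5 0; -1/5 -3/5 0; 0 0 1]
T4·…·T1 = [-7/5 4/5 0; -1/5 -3/5 0; 0 0 1]
T5·…·T1 = [7/5 -4/5 0; -1/5 -3/5 0; 0 0 1]
T6·…·T1 = [7/5 -4/5 3; -1/5 -3/5 5; 0 0 1]
det M = -1; M⁻¹ = [3/5 -4/5 11/5; -1/5 -7/5 38/5; 0 0 1]
M⁻¹ · (10/3, 4)ᵀ = (1, 4/3)ᵀ

p = (1, 4/3)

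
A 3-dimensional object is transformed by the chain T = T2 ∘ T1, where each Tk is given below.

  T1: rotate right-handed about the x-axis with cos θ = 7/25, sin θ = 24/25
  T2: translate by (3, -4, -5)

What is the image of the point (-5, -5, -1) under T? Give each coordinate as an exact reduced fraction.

T1 rotate right-handed about the x-axis with cos θ = 7/25, sin θ = 24/25: (-5, -5, -1) → (-5, -11/25, -127/25)
T2 translate by (3, -4, -5): (-5, -11/25, -127/25) → (-2, -111/25, -252/25)

T(p) = (-2, -111/25, -252/25)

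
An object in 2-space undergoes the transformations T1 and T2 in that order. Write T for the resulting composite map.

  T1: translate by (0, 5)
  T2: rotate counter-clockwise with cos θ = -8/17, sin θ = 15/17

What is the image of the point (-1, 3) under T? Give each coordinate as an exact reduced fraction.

T(p) = (-112/17, -79/17)

T1 translate by (0, 5): (-1, 3) → (-1, 8)
T2 rotate counter-clockwise with cos θ = -8/17, sin θ = 15/17: (-1, 8) → (-112/17, -79/17)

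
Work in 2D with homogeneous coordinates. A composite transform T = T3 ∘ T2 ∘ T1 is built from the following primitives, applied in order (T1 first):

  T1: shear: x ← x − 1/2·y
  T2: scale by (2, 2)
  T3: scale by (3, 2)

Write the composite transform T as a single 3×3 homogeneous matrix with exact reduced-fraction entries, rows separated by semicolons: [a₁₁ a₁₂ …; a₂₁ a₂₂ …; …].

T = [6 -3 0; 0 4 0; 0 0 1]

T1 = [1 -1/2 0; 0 1 0; 0 0 1]
T2·T1 = [2 -1 0; 0 2 0; 0 0 1]
T3·…·T1 = [6 -3 0; 0 4 0; 0 0 1]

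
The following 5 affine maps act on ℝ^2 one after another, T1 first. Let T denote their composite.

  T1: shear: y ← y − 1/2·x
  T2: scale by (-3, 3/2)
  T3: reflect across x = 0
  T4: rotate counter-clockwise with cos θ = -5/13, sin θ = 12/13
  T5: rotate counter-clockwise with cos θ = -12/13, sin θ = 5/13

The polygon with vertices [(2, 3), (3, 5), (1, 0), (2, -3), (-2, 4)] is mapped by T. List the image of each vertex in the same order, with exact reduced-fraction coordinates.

T1 shear: y ← y − 1/2·x: (2, 3) → (2, 2); (3, 5) → (3, 7/2); (1, 0) → (1, -1/2); (2, -3) → (2, -4); (-2, 4) → (-2, 5)
T2 scale by (-3, 3/2): (2, 2) → (-6, 3); (3, 7/2) → (-9, 21/4); (1, -1/2) → (-3, -3/4); (2, -4) → (-6, -6); (-2, 5) → (6, 15/2)
T3 reflect across x = 0: (-6, 3) → (6, 3); (-9, 21/4) → (9, 21/4); (-3, -3/4) → (3, -3/4); (-6, -6) → (6, -6); (6, 15/2) → (-6, 15/2)
T4 rotate counter-clockwise with cos θ = -5/13, sin θ = 12/13: (6, 3) → (-66/13, 57/13); (9, 21/4) → (-108/13, 327/52); (3, -3/4) → (-6/13, 159/52); (6, -6) → (42/13, 102/13); (-6, 15/2) → (-60/13, -219/26)
T5 rotate counter-clockwise with cos θ = -12/13, sin θ = 5/13: (-66/13, 57/13) → (3, -6); (-108/13, 327/52) → (21/4, -9); (-6/13, 159/52) → (-3/4, -3); (42/13, 102/13) → (-6, -6); (-60/13, -219/26) → (15/2, 6)

image vertices: (3, -6), (21/4, -9), (-3/4, -3), (-6, -6), (15/2, 6)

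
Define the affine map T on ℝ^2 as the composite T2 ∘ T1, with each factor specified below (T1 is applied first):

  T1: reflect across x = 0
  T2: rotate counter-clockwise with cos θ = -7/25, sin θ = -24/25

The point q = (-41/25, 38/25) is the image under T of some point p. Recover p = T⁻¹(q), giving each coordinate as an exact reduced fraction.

T1 = [-1 0 0; 0 1 0; 0 0 1]
T2·T1 = [7/25 24/25 0; 24/25 -7/25 0; 0 0 1]
det M = -1; M⁻¹ = [7/25 24/25 0; 24/25 -7/25 0; 0 0 1]
M⁻¹ · (-41/25, 38/25)ᵀ = (1, -2)ᵀ

p = (1, -2)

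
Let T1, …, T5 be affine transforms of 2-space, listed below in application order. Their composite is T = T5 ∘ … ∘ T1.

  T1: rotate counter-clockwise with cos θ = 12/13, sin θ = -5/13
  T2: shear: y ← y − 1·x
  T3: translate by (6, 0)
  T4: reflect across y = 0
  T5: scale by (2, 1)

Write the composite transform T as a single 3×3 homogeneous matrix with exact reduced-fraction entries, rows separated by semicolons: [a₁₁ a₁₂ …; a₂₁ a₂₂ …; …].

T = [24/13 10/13 12; 17/13 -7/13 0; 0 0 1]

T1 = [12/13 5/13 0; -5/13 12/13 0; 0 0 1]
T2·T1 = [12/13 5/13 0; -17/13 7/13 0; 0 0 1]
T3·…·T1 = [12/13 5/13 6; -17/13 7/13 0; 0 0 1]
T4·…·T1 = [12/13 5/13 6; 17/13 -7/13 0; 0 0 1]
T5·…·T1 = [24/13 10/13 12; 17/13 -7/13 0; 0 0 1]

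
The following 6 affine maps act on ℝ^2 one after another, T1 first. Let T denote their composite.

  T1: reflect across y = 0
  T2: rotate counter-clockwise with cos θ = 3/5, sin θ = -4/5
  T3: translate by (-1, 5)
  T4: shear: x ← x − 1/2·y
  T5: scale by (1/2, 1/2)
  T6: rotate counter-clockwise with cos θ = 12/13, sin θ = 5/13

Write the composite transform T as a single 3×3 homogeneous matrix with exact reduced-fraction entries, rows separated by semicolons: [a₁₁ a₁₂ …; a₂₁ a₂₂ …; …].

T1 = [1 0 0; 0 -1 0; 0 0 1]
T2·T1 = [3/5 -4/5 0; -4/5 -3/5 0; 0 0 1]
T3·…·T1 = [3/5 -4/5 -1; -4/5 -3/5 5; 0 0 1]
T4·…·T1 = [1 -1/2 -7/2; -4/5 -3/5 5; 0 0 1]
T5·…·T1 = [1/2 -1/4 -7/4; -2/5 -3/10 5/2; 0 0 1]
T6·…·T1 = [8/13 -3/26 -67/26; -23/130 -97/260 85/52; 0 0 1]

T = [8/13 -3/26 -67/26; -23/130 -97/260 85/52; 0 0 1]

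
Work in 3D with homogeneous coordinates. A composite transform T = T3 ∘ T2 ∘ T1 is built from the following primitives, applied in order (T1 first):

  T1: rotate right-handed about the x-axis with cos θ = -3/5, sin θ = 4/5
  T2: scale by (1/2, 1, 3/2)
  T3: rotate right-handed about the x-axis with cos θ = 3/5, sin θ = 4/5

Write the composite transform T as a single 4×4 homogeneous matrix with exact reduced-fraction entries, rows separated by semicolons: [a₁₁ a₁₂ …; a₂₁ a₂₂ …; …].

T = [1/2 0 0 0; 0 -33/25 6/25 0; 0 6/25 -59/50 0; 0 0 0 1]

T1 = [1 0 0 0; 0 -3/5 -4/5 0; 0 4/5 -3/5 0; 0 0 0 1]
T2·T1 = [1/2 0 0 0; 0 -3/5 -4/5 0; 0 6/5 -9/10 0; 0 0 0 1]
T3·…·T1 = [1/2 0 0 0; 0 -33/25 6/25 0; 0 6/25 -59/50 0; 0 0 0 1]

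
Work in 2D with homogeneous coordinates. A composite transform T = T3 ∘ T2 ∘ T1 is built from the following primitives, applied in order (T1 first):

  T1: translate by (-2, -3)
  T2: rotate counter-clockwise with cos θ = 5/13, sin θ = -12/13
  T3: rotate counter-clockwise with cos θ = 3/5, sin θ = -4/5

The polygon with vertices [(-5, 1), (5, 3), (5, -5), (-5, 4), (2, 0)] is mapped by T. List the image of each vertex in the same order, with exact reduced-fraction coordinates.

image vertices: (119/65, 458/65), (-99/65, -168/65), (-547/65, 96/65), (287/65, 359/65), (-168/65, 99/65)

T1 translate by (-2, -3): (-5, 1) → (-7, -2); (5, 3) → (3, 0); (5, -5) → (3, -8); (-5, 4) → (-7, 1); (2, 0) → (0, -3)
T2 rotate counter-clockwise with cos θ = 5/13, sin θ = -12/13: (-7, -2) → (-59/13, 74/13); (3, 0) → (15/13, -36/13); (3, -8) → (-81/13, -76/13); (-7, 1) → (-23/13, 89/13); (0, -3) → (-36/13, -15/13)
T3 rotate counter-clockwise with cos θ = 3/5, sin θ = -4/5: (-59/13, 74/13) → (119/65, 458/65); (15/13, -36/13) → (-99/65, -168/65); (-81/13, -76/13) → (-547/65, 96/65); (-23/13, 89/13) → (287/65, 359/65); (-36/13, -15/13) → (-168/65, 99/65)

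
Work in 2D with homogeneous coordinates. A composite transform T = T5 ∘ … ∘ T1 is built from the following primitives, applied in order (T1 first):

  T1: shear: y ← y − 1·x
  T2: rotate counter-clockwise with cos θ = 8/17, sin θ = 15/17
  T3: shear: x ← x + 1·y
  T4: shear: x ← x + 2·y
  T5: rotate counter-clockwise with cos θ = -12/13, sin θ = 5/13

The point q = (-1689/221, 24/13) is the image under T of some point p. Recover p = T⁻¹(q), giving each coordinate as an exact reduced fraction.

p = (3, 0)

T1 = [1 0 0; -1 1 0; 0 0 1]
T2·T1 = [23/17 -15/17 0; 7/17 8/17 0; 0 0 1]
T3·…·T1 = [30/17 -7/17 0; 7/17 8/17 0; 0 0 1]
T4·…·T1 = [44/17 9/17 0; 7/17 8/17 0; 0 0 1]
T5·…·T1 = [-563/221 -148/221 0; 8/13 -3/13 0; 0 0 1]
det M = 1; M⁻¹ = [-3/13 148/221 0; -8/13 -563/221 0; 0 0 1]
M⁻¹ · (-1689/221, 24/13)ᵀ = (3, 0)ᵀ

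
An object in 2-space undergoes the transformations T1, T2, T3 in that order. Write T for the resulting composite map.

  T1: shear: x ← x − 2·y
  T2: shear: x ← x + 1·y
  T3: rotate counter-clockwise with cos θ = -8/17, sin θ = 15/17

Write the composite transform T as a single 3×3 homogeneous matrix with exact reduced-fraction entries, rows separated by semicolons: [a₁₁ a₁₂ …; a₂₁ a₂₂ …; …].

T1 = [1 -2 0; 0 1 0; 0 0 1]
T2·T1 = [1 -1 0; 0 1 0; 0 0 1]
T3·…·T1 = [-8/17 -7/17 0; 15/17 -23/17 0; 0 0 1]

T = [-8/17 -7/17 0; 15/17 -23/17 0; 0 0 1]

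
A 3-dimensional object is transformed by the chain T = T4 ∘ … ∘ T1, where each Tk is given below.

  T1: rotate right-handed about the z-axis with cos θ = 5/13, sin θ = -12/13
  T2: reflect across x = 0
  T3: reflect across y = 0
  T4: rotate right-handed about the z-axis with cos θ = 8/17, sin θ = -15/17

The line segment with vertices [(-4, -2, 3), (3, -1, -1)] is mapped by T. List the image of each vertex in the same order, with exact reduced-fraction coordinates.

image vertices: (-218/221, -964/221, 3), (591/221, 373/221, -1)

T1 rotate right-handed about the z-axis with cos θ = 5/13, sin θ = -12/13: (-4, -2, 3) → (-44/13, 38/13, 3); (3, -1, -1) → (3/13, -41/13, -1)
T2 reflect across x = 0: (-44/13, 38/13, 3) → (44/13, 38/13, 3); (3/13, -41/13, -1) → (-3/13, -41/13, -1)
T3 reflect across y = 0: (44/13, 38/13, 3) → (44/13, -38/13, 3); (-3/13, -41/13, -1) → (-3/13, 41/13, -1)
T4 rotate right-handed about the z-axis with cos θ = 8/17, sin θ = -15/17: (44/13, -38/13, 3) → (-218/221, -964/221, 3); (-3/13, 41/13, -1) → (591/221, 373/221, -1)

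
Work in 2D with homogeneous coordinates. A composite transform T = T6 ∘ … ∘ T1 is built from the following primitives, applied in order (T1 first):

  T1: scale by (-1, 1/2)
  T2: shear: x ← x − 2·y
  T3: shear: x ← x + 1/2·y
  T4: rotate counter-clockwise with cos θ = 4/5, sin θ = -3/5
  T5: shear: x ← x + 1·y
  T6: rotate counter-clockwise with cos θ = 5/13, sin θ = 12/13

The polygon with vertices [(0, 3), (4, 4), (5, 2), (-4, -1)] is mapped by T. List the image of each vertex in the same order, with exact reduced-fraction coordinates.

image vertices: (-447/260, 651/260), (-313/65, 229/65), (-43/10, 19/10), (161/52, -53/52)

T1 scale by (-1, 1/2): (0, 3) → (0, 3/2); (4, 4) → (-4, 2); (5, 2) → (-5, 1); (-4, -1) → (4, -1/2)
T2 shear: x ← x − 2·y: (0, 3/2) → (-3, 3/2); (-4, 2) → (-8, 2); (-5, 1) → (-7, 1); (4, -1/2) → (5, -1/2)
T3 shear: x ← x + 1/2·y: (-3, 3/2) → (-9/4, 3/2); (-8, 2) → (-7, 2); (-7, 1) → (-13/2, 1); (5, -1/2) → (19/4, -1/2)
T4 rotate counter-clockwise with cos θ = 4/5, sin θ = -3/5: (-9/4, 3/2) → (-9/10, 51/20); (-7, 2) → (-22/5, 29/5); (-13/2, 1) → (-23/5, 47/10); (19/4, -1/2) → (7/2, -13/4)
T5 shear: x ← x + 1·y: (-9/10, 51/20) → (33/20, 51/20); (-22/5, 29/5) → (7/5, 29/5); (-23/5, 47/10) → (1/10, 47/10); (7/2, -13/4) → (1/4, -13/4)
T6 rotate counter-clockwise with cos θ = 5/13, sin θ = 12/13: (33/20, 51/20) → (-447/260, 651/260); (7/5, 29/5) → (-313/65, 229/65); (1/10, 47/10) → (-43/10, 19/10); (1/4, -13/4) → (161/52, -53/52)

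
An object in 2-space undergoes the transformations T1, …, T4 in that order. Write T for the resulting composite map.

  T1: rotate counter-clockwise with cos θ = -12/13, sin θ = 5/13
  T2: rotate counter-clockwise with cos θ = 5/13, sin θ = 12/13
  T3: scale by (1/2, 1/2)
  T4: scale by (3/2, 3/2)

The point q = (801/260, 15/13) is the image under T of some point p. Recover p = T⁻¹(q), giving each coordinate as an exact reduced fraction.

T1 = [-12/13 -5/13 0; 5/13 -12/13 0; 0 0 1]
T2·T1 = [-120/169 119/169 0; -119/169 -120/169 0; 0 0 1]
T3·…·T1 = [-60/169 119/338 0; -119/338 -60/169 0; 0 0 1]
T4·…·T1 = [-90/169 357/676 0; -357/676 -90/169 0; 0 0 1]
det M = 9/16; M⁻¹ = [-160/169 -476/507 0; 476/507 -160/169 0; 0 0 1]
M⁻¹ · (801/260, 15/13)ᵀ = (-4, 9/5)ᵀ

p = (-4, 9/5)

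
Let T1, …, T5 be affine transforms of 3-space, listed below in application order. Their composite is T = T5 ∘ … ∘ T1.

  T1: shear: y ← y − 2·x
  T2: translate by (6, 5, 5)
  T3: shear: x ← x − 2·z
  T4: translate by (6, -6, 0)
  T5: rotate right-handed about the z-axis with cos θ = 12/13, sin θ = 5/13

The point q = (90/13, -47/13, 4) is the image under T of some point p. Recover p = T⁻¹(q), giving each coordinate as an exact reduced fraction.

p = (1, -3, -1)

T1 = [1 0 0 0; -2 1 0 0; 0 0 1 0; 0 0 0 1]
T2·T1 = [1 0 0 6; -2 1 0 5; 0 0 1 5; 0 0 0 1]
T3·…·T1 = [1 0 -2 -4; -2 1 0 5; 0 0 1 5; 0 0 0 1]
T4·…·T1 = [1 0 -2 2; -2 1 0 -1; 0 0 1 5; 0 0 0 1]
T5·…·T1 = [22/13 -5/13 -24/13 29/13; -19/13 12/13 -10/13 -2/13; 0 0 1 5; 0 0 0 1]
det M = 1; M⁻¹ = [12/13 5/13 2 -12; 19/13 22/13 4 -23; 0 0 1 -5; 0 0 0 1]
M⁻¹ · (90/13, -47/13, 4)ᵀ = (1, -3, -1)ᵀ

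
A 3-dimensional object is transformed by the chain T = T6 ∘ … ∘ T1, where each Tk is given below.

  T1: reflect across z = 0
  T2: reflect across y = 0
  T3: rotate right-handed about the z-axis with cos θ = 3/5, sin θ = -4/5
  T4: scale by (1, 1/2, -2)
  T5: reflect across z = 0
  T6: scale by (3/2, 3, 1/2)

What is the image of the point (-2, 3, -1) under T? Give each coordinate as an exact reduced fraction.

T(p) = (-27/5, -3/10, 1)

T1 reflect across z = 0: (-2, 3, -1) → (-2, 3, 1)
T2 reflect across y = 0: (-2, 3, 1) → (-2, -3, 1)
T3 rotate right-handed about the z-axis with cos θ = 3/5, sin θ = -4/5: (-2, -3, 1) → (-18/5, -1/5, 1)
T4 scale by (1, 1/2, -2): (-18/5, -1/5, 1) → (-18/5, -1/10, -2)
T5 reflect across z = 0: (-18/5, -1/10, -2) → (-18/5, -1/10, 2)
T6 scale by (3/2, 3, 1/2): (-18/5, -1/10, 2) → (-27/5, -3/10, 1)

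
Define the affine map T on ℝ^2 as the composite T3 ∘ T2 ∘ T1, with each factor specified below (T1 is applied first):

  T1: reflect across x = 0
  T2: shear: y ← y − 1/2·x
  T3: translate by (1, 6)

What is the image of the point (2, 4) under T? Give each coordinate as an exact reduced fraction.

T(p) = (-1, 11)

T1 reflect across x = 0: (2, 4) → (-2, 4)
T2 shear: y ← y − 1/2·x: (-2, 4) → (-2, 5)
T3 translate by (1, 6): (-2, 5) → (-1, 11)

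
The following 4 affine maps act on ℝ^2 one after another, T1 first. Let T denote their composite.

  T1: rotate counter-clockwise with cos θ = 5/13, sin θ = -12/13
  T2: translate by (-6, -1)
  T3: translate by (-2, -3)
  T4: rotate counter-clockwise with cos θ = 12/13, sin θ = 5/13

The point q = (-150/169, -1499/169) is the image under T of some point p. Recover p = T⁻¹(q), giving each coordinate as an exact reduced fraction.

T1 = [5/13 12/13 0; -12/13 5/13 0; 0 0 1]
T2·T1 = [5/13 12/13 -6; -12/13 5/13 -1; 0 0 1]
T3·…·T1 = [5/13 12/13 -8; -12/13 5/13 -4; 0 0 1]
T4·…·T1 = [120/169 119/169 -76/13; -119/169 120/169 -88/13; 0 0 1]
det M = 1; M⁻¹ = [120/169 -119/169 -8/13; 119/169 120/169 116/13; 0 0 1]
M⁻¹ · (-150/169, -1499/169)ᵀ = (5, 2)ᵀ

p = (5, 2)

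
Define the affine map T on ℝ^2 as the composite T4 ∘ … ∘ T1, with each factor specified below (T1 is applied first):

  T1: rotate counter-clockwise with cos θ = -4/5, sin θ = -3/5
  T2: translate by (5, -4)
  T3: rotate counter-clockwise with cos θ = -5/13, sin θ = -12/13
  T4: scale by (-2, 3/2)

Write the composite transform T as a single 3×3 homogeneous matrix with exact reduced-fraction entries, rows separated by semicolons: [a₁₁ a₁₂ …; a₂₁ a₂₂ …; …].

T1 = [-4/5 3/5 0; -3/5 -4/5 0; 0 0 1]
T2·T1 = [-4/5 3/5 5; -3/5 -4/5 -4; 0 0 1]
T3·…·T1 = [-16/65 -63/65 -73/13; 63/65 -16/65 -40/13; 0 0 1]
T4·…·T1 = [32/65 126/65 146/13; 189/130 -24/65 -60/13; 0 0 1]

T = [32/65 126/65 146/13; 189/130 -24/65 -60/13; 0 0 1]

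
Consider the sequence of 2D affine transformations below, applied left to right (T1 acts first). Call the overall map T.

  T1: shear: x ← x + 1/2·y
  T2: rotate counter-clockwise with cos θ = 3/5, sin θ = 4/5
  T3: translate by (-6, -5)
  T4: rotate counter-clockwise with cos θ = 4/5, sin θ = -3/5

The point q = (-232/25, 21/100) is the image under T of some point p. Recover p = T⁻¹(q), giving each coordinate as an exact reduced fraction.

T1 = [1 1/2 0; 0 1 0; 0 0 1]
T2·T1 = [3/5 -1/2 0; 4/5 1 0; 0 0 1]
T3·…·T1 = [3/5 -1/2 -6; 4/5 1 -5; 0 0 1]
T4·…·T1 = [24/25 1/5 -39/5; 7/25 11/10 -2/5; 0 0 1]
det M = 1; M⁻¹ = [11/10 -1/5 17/2; -7/25 24/25 -9/5; 0 0 1]
M⁻¹ · (-232/25, 21/100)ᵀ = (-7/4, 1)ᵀ

p = (-7/4, 1)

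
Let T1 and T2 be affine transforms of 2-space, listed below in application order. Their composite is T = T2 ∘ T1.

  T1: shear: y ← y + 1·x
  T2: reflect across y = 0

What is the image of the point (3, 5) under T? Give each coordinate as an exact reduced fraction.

T(p) = (3, -8)

T1 shear: y ← y + 1·x: (3, 5) → (3, 8)
T2 reflect across y = 0: (3, 8) → (3, -8)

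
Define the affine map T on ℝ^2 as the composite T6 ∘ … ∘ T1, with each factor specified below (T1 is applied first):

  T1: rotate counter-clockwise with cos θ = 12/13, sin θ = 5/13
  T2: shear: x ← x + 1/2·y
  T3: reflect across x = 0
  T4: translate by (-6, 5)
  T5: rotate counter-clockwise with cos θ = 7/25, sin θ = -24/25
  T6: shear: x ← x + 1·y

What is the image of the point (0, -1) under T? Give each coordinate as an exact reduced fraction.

T1 rotate counter-clockwise with cos θ = 12/13, sin θ = 5/13: (0, -1) → (5/13, -12/13)
T2 shear: x ← x + 1/2·y: (5/13, -12/13) → (-1/13, -12/13)
T3 reflect across x = 0: (-1/13, -12/13) → (1/13, -12/13)
T4 translate by (-6, 5): (1/13, -12/13) → (-77/13, 53/13)
T5 rotate counter-clockwise with cos θ = 7/25, sin θ = -24/25: (-77/13, 53/13) → (733/325, 2219/325)
T6 shear: x ← x + 1·y: (733/325, 2219/325) → (2952/325, 2219/325)

T(p) = (2952/325, 2219/325)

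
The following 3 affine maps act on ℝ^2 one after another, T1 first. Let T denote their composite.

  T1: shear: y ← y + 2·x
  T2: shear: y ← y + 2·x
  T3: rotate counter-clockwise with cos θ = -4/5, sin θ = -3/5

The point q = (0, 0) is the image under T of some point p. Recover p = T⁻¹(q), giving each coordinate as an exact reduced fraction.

p = (0, 0)

T1 = [1 0 0; 2 1 0; 0 0 1]
T2·T1 = [1 0 0; 4 1 0; 0 0 1]
T3·…·T1 = [8/5 3/5 0; -19/5 -4/5 0; 0 0 1]
det M = 1; M⁻¹ = [-4/5 -3/5 0; 19/5 8/5 0; 0 0 1]
M⁻¹ · (0, 0)ᵀ = (0, 0)ᵀ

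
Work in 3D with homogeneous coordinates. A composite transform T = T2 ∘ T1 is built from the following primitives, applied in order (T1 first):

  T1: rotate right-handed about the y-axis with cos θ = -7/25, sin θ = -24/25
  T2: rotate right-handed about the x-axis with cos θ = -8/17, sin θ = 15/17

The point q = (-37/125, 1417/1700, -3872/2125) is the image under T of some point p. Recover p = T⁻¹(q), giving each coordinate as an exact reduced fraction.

T1 = [-7/25 0 -24/25 0; 0 1 0 0; 24/25 0 -7/25 0; 0 0 0 1]
T2·T1 = [-7/25 0 -24/25 0; -72/85 -8/17 21/85 0; -192/425 15/17 56/425 0; 0 0 0 1]
det M = 1; M⁻¹ = [-7/25 -72/85 -192/425 0; 0 -8/17 15/17 0; -24/25 21/85 56/425 0; 0 0 0 1]
M⁻¹ · (-37/125, 1417/1700, -3872/2125)ᵀ = (1/5, -2, 1/4)ᵀ

p = (1/5, -2, 1/4)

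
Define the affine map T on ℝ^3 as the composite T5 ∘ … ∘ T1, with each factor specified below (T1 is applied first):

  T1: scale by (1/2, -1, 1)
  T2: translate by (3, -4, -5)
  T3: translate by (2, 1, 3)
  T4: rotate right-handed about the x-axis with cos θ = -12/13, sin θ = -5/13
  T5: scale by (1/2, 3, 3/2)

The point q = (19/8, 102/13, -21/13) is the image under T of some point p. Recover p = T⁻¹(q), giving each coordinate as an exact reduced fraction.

p = (-1/2, -1, 4)

T1 = [1/2 0 0 0; 0 -1 0 0; 0 0 1 0; 0 0 0 1]
T2·T1 = [1/2 0 0 3; 0 -1 0 -4; 0 0 1 -5; 0 0 0 1]
T3·…·T1 = [1/2 0 0 5; 0 -1 0 -3; 0 0 1 -2; 0 0 0 1]
T4·…·T1 = [1/2 0 0 5; 0 12/13 5/13 2; 0 5/13 -12/13 3; 0 0 0 1]
T5·…·T1 = [1/4 0 0 5/2; 0 36/13 15/13 6; 0 15/26 -18/13 9/2; 0 0 0 1]
det M = -9/8; M⁻¹ = [4 0 0 -10; 0 4/13 10/39 -3; 0 5/39 -8/13 2; 0 0 0 1]
M⁻¹ · (19/8, 102/13, -21/13)ᵀ = (-1/2, -1, 4)ᵀ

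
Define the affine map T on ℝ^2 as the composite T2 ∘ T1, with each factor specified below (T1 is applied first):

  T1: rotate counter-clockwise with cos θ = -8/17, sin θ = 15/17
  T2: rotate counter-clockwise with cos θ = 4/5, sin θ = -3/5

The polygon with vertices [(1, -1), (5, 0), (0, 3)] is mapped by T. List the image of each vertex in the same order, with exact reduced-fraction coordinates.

T1 rotate counter-clockwise with cos θ = -8/17, sin θ = 15/17: (1, -1) → (7/17, 23/17); (5, 0) → (-40/17, 75/17); (0, 3) → (-45/17, -24/17)
T2 rotate counter-clockwise with cos θ = 4/5, sin θ = -3/5: (7/17, 23/17) → (97/85, 71/85); (-40/17, 75/17) → (13/17, 84/17); (-45/17, -24/17) → (-252/85, 39/85)

image vertices: (97/85, 71/85), (13/17, 84/17), (-252/85, 39/85)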